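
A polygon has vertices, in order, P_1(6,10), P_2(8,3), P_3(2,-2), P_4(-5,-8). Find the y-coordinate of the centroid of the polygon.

Apply the surveyor's formula. First the cross-terms c_i = x_i·y_{i+1} − x_{i+1}·y_i:
  -62, -22, -26, -2  ⇒  2A = -112, A = -56.
Then Σ (y_i + y_{i+1})·c_i = -572, so ȳ = -572 / (6·(-56)) = 143/84.

143/84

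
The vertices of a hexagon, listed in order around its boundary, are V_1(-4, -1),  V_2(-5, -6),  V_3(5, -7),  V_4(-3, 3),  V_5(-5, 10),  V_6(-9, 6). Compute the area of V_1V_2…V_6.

78

Σ = (19) + (65) + (-6) + (-15) + (60) + (33) = 156
Area = |Σ|/2 = 78.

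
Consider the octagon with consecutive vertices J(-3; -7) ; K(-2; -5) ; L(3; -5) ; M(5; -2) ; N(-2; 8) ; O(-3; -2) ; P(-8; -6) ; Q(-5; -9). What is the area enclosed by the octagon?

80.5

Apply Gauss's area formula: 2A = Σ (x_i·y_{i+1} − x_{i+1}·y_i), indices taken mod 8.
Σ = (1) + (25) + (19) + (36) + (28) + (2) + (42) + (8) = 161
Area = |Σ|/2 = 80.5.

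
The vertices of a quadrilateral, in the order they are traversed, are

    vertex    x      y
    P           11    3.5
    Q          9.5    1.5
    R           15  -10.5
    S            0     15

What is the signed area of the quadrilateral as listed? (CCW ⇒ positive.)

Apply the shoelace (surveyor's) formula: 2A = Σ (x_i·y_{i+1} − x_{i+1}·y_i), indices taken mod 4.
Σ = (-16.75) + (-122.25) + (225) + (-165) = -79
Signed area = Σ/2 = -39.5 (negative ⇒ clockwise traversal).

-39.5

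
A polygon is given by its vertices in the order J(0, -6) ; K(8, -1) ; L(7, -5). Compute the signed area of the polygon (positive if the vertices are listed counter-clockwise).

Apply the shoelace (surveyor's) formula: 2A = Σ (x_i·y_{i+1} − x_{i+1}·y_i), indices taken mod 3.
Σ = (48) + (-33) + (-42) = -27
Signed area = Σ/2 = -13.5 (negative ⇒ clockwise traversal).

-13.5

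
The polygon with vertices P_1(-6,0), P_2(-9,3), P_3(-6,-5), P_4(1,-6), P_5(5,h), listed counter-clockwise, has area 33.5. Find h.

-7

Write out the shoelace sum; only the two edges meeting at P_5 involve h:
2·Area = [(1·h − 5·(-6)) + (5·0 − (-6)·h)] + 86
       = 7·h + 116 = 67
⇒ h = -7.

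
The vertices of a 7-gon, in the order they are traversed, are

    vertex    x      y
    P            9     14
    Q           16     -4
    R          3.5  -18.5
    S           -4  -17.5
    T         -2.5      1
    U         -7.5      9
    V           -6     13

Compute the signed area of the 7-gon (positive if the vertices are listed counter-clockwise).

Apply Gauss's area formula: 2A = Σ (x_i·y_{i+1} − x_{i+1}·y_i), indices taken mod 7.
Σ = (-260) + (-282) + (-135.25) + (-47.75) + (-15) + (-43.5) + (-201) = -984.5
Signed area = Σ/2 = -492.25 (negative ⇒ clockwise traversal).

-492.25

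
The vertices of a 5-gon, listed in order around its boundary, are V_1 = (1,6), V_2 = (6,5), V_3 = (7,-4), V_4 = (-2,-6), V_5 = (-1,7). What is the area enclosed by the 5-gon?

86.5

Apply Gauss's area formula: 2A = Σ (x_i·y_{i+1} − x_{i+1}·y_i), indices taken mod 5.
Σ = (-31) + (-59) + (-50) + (-20) + (-13) = -173
Area = |Σ|/2 = 86.5.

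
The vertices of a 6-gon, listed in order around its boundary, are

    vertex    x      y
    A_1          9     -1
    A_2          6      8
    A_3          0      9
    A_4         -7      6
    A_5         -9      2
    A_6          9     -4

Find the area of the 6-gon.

140

Apply the shoelace formula: 2A = Σ (x_i·y_{i+1} − x_{i+1}·y_i), indices taken mod 6.
Σ = (78) + (54) + (63) + (40) + (18) + (27) = 280
Area = |Σ|/2 = 140.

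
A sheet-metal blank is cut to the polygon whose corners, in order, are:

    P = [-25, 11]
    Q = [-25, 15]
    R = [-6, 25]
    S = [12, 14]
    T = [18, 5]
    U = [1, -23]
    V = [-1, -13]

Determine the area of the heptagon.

Apply the surveyor's formula: 2A = Σ (x_i·y_{i+1} − x_{i+1}·y_i), indices taken mod 7.
Σ = (-100) + (-535) + (-384) + (-192) + (-419) + (-36) + (-336) = -2002
Area = |Σ|/2 = 1001.

1001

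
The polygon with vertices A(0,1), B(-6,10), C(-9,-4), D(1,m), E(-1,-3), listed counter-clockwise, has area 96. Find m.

-9

Write out the shoelace sum; only the two edges meeting at D involve m:
2·Area = [((-9)·m − 1·(-4)) + (1·(-3) − (-1)·m)] + 119
       = -8·m + 120 = 192
⇒ m = -9.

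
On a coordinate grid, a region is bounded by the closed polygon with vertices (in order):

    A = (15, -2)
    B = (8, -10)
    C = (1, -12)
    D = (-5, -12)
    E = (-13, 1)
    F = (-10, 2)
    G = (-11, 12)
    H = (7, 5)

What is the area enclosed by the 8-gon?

397.5

Σ = (-134) + (-86) + (-72) + (-161) + (-16) + (-98) + (-139) + (-89) = -795
Area = |Σ|/2 = 397.5.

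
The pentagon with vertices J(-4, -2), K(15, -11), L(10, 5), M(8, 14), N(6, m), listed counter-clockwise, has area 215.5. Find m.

Write out the shoelace sum; only the two edges meeting at N involve m:
2·Area = [(8·m − 6·14) + (6·(-2) − (-4)·m)] + 359
       = 12·m + 263 = 431
⇒ m = 14.

14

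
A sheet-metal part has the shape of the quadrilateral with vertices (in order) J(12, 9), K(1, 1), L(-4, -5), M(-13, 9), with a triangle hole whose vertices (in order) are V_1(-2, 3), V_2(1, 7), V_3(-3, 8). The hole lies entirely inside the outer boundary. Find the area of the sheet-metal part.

Outer boundary:
Apply the surveyor's formula: 2A = Σ (x_i·y_{i+1} − x_{i+1}·y_i), indices taken mod 4.
Cross-terms: 3, -1, -101, -225  ⇒  Σ = -324
Area = |Σ|/2 = 162.
Hole:
Apply Gauss's area formula: 2A = Σ (x_i·y_{i+1} − x_{i+1}·y_i), indices taken mod 3.
Σ = (-17) + (29) + (7) = 19
Area = |Σ|/2 = 9.5.
Net area = 162 − 9.5 = 152.5.

152.5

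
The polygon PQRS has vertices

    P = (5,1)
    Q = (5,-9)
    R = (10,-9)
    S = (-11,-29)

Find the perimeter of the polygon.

78

|PQ| = √((0)² + (-10)²) = √100 = 10
|QR| = √((5)² + (0)²) = √25 = 5
|RS| = √((-21)² + (-20)²) = √841 = 29
|SP| = √((16)² + (30)²) = √1156 = 34
Perimeter = 10 + 5 + 29 + 34 = 78.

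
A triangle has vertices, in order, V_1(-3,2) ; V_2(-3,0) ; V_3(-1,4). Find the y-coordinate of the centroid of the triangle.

Apply the shoelace (surveyor's) formula. First the cross-terms c_i = x_i·y_{i+1} − x_{i+1}·y_i:
  6, -12, 10  ⇒  2A = 4, A = 2.
Then Σ (y_i + y_{i+1})·c_i = 24, so ȳ = 24 / (6·2) = 2.

2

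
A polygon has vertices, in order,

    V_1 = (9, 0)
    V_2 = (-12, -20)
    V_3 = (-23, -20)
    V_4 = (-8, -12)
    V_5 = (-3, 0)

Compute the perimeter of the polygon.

|V_1V_2| = √((-21)² + (-20)²) = √841 = 29
|V_2V_3| = √((-11)² + (0)²) = √121 = 11
|V_3V_4| = √((15)² + (8)²) = √289 = 17
|V_4V_5| = √((5)² + (12)²) = √169 = 13
|V_5V_1| = √((12)² + (0)²) = √144 = 12
Perimeter = 29 + 11 + 17 + 13 + 12 = 82.

82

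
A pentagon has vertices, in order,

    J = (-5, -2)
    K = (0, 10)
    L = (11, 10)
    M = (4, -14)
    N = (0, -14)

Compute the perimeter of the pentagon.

66

|JK| = √((5)² + (12)²) = √169 = 13
|KL| = √((11)² + (0)²) = √121 = 11
|LM| = √((-7)² + (-24)²) = √625 = 25
|MN| = √((-4)² + (0)²) = √16 = 4
|NJ| = √((-5)² + (12)²) = √169 = 13
Perimeter = 13 + 11 + 25 + 4 + 13 = 66.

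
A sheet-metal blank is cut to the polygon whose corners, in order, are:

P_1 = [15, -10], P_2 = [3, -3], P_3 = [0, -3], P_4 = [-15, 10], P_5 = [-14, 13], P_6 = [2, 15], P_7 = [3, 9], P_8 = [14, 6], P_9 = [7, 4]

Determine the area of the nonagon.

305.5

Σ = (-15) + (-9) + (-45) + (-55) + (-236) + (-27) + (-108) + (14) + (-130) = -611
Area = |Σ|/2 = 305.5.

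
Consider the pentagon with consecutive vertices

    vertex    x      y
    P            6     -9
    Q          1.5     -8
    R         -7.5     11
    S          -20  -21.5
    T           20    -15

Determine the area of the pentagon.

471.625

Apply the shoelace formula: 2A = Σ (x_i·y_{i+1} − x_{i+1}·y_i), indices taken mod 5.
P→Q: (6)(-8) − (1.5)(-9) = -34.5
Q→R: (1.5)(11) − (-7.5)(-8) = -43.5
R→S: (-7.5)(-21.5) − (-20)(11) = 381.25
S→T: (-20)(-15) − (20)(-21.5) = 730
T→P: (20)(-9) − (6)(-15) = -90
Σ = 943.25
Area = |Σ|/2 = 471.625.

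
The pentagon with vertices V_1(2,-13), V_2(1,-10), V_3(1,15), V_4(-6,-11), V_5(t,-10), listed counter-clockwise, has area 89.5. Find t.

-1

The doubled signed area Σ (x_i y_{i+1} − x_{i+1} y_i) is linear in t.
With t=0 it equals 177; the coefficient of t is -2 (from the two edges through V_5).
So -2·t + 177 = 2·89.5 = 179 ⇒ t = -1.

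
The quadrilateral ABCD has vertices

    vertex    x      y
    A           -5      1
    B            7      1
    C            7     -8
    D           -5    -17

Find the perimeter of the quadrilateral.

54

|AB| = √((12)² + (0)²) = √144 = 12
|BC| = √((0)² + (-9)²) = √81 = 9
|CD| = √((-12)² + (-9)²) = √225 = 15
|DA| = √((0)² + (18)²) = √324 = 18
Perimeter = 12 + 9 + 15 + 18 = 54.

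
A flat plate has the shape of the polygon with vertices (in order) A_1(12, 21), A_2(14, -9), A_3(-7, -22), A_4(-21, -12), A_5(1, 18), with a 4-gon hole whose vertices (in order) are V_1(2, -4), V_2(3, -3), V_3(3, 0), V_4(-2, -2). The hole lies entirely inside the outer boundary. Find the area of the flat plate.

845.5

Outer boundary:
Σ = (-402) + (-371) + (-378) + (-366) + (-195) = -1712
Area = |Σ|/2 = 856.
Hole:
Cross-terms: 6, 9, -6, 12  ⇒  Σ = 21
Area = |Σ|/2 = 10.5.
Net area = 856 − 10.5 = 845.5.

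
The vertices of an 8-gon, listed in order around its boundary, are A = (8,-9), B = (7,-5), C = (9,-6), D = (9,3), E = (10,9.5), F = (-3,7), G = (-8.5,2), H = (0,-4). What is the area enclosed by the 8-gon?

190.25

Apply the surveyor's formula: 2A = Σ (x_i·y_{i+1} − x_{i+1}·y_i), indices taken mod 8.
Σ = (23) + (3) + (81) + (55.5) + (98.5) + (53.5) + (34) + (32) = 380.5
Area = |Σ|/2 = 190.25.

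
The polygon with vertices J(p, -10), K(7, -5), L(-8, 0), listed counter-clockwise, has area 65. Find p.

The doubled signed area Σ (x_i y_{i+1} − x_{i+1} y_i) is linear in p.
With p=0 it equals 110; the coefficient of p is -5 (from the two edges through J).
So -5·p + 110 = 2·65 = 130 ⇒ p = -4.

-4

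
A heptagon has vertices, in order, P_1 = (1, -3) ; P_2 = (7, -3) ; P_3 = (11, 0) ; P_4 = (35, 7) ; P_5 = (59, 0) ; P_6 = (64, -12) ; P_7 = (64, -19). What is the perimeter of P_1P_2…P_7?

|P_1P_2| = √((6)² + (0)²) = √36 = 6
|P_2P_3| = √((4)² + (3)²) = √25 = 5
|P_3P_4| = √((24)² + (7)²) = √625 = 25
|P_4P_5| = √((24)² + (-7)²) = √625 = 25
|P_5P_6| = √((5)² + (-12)²) = √169 = 13
|P_6P_7| = √((0)² + (-7)²) = √49 = 7
|P_7P_1| = √((-63)² + (16)²) = √4225 = 65
Perimeter = 6 + 5 + 25 + 25 + 13 + 7 + 65 = 146.

146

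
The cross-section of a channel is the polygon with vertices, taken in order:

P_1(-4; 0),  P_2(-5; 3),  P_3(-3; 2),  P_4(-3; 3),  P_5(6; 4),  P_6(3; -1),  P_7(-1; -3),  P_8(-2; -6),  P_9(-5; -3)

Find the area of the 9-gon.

P_1→P_2: (-4)(3) − (-5)(0) = -12
P_2→P_3: (-5)(2) − (-3)(3) = -1
P_3→P_4: (-3)(3) − (-3)(2) = -3
P_4→P_5: (-3)(4) − (6)(3) = -30
P_5→P_6: (6)(-1) − (3)(4) = -18
P_6→P_7: (3)(-3) − (-1)(-1) = -10
P_7→P_8: (-1)(-6) − (-2)(-3) = 0
P_8→P_9: (-2)(-3) − (-5)(-6) = -24
P_9→P_1: (-5)(0) − (-4)(-3) = -12
Σ = -110
Area = |Σ|/2 = 55.

55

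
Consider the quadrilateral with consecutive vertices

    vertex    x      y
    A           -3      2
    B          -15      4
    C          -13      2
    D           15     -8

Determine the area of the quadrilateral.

60

Apply the shoelace formula: 2A = Σ (x_i·y_{i+1} − x_{i+1}·y_i), indices taken mod 4.
Σ = (18) + (22) + (74) + (6) = 120
Area = |Σ|/2 = 60.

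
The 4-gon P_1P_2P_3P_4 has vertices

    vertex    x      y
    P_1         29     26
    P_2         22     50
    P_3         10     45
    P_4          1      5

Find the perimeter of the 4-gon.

|P_1P_2| = √((-7)² + (24)²) = √625 = 25
|P_2P_3| = √((-12)² + (-5)²) = √169 = 13
|P_3P_4| = √((-9)² + (-40)²) = √1681 = 41
|P_4P_1| = √((28)² + (21)²) = √1225 = 35
Perimeter = 25 + 13 + 41 + 35 = 114.

114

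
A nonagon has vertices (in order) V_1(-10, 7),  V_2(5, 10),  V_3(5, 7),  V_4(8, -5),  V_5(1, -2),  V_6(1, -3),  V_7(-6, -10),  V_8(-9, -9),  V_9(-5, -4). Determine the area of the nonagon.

195.5

Cross-terms: -135, -15, -81, -11, -1, -28, -36, -9, -75  ⇒  Σ = -391
Area = |Σ|/2 = 195.5.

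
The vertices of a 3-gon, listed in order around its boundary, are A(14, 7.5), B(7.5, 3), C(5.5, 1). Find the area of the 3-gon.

2

Apply Gauss's area formula: 2A = Σ (x_i·y_{i+1} − x_{i+1}·y_i), indices taken mod 3.
A→B: (14)(3) − (7.5)(7.5) = -14.25
B→C: (7.5)(1) − (5.5)(3) = -9
C→A: (5.5)(7.5) − (14)(1) = 27.25
Σ = 4
Area = |Σ|/2 = 2.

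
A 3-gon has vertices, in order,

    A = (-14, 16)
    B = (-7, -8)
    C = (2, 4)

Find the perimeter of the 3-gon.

60

|AB| = √((7)² + (-24)²) = √625 = 25
|BC| = √((9)² + (12)²) = √225 = 15
|CA| = √((-16)² + (12)²) = √400 = 20
Perimeter = 25 + 15 + 20 = 60.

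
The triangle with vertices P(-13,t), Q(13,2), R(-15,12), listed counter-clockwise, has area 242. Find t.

Write out the shoelace sum; only the two edges meeting at P involve t:
2·Area = [((-15)·t − (-13)·12) + ((-13)·2 − 13·t)] + 186
       = -28·t + 316 = 484
⇒ t = -6.

-6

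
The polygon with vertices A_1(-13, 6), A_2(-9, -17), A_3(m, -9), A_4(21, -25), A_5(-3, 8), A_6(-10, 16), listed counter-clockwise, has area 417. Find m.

-2

The doubled signed area Σ (x_i y_{i+1} − x_{i+1} y_i) is linear in m.
With m=0 it equals 818; the coefficient of m is -8 (from the two edges through A_3).
So -8·m + 818 = 2·417 = 834 ⇒ m = -2.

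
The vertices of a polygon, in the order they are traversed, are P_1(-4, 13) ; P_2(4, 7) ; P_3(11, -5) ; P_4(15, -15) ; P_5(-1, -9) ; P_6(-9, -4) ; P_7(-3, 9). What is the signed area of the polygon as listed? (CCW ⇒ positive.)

Σ = (-80) + (-97) + (-90) + (-150) + (-77) + (-93) + (-3) = -590
Signed area = Σ/2 = -295 (negative ⇒ clockwise traversal).

-295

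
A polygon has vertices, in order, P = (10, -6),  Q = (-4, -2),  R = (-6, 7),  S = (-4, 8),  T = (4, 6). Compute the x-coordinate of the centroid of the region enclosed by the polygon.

70/61

Apply the surveyor's formula. First the cross-terms c_i = x_i·y_{i+1} − x_{i+1}·y_i:
  -44, -40, -20, -56, -84  ⇒  2A = -244, A = -122.
Then Σ (x_i + x_{i+1})·c_i = -840, so x̄ = -840 / (6·(-122)) = 70/61.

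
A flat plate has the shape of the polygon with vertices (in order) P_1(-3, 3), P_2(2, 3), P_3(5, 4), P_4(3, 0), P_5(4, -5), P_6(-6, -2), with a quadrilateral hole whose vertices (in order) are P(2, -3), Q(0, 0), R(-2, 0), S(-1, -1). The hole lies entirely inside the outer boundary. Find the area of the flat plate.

52

Outer boundary:
Σ = (-15) + (-7) + (-12) + (-15) + (-38) + (-24) = -111
Area = |Σ|/2 = 55.5.
Hole:
Apply the shoelace formula: 2A = Σ (x_i·y_{i+1} − x_{i+1}·y_i), indices taken mod 4.
Σ = (0) + (0) + (2) + (5) = 7
Area = |Σ|/2 = 3.5.
Net area = 55.5 − 3.5 = 52.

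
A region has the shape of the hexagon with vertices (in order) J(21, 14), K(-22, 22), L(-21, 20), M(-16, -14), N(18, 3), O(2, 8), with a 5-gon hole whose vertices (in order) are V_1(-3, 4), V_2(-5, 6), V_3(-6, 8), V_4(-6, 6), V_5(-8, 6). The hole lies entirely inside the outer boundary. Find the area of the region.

800

Outer boundary:
Apply the surveyor's formula: 2A = Σ (x_i·y_{i+1} − x_{i+1}·y_i), indices taken mod 6.
Σ = (770) + (22) + (614) + (204) + (138) + (-140) = 1608
Area = |Σ|/2 = 804.
Hole:
Apply Gauss's area formula: 2A = Σ (x_i·y_{i+1} − x_{i+1}·y_i), indices taken mod 5.
Σ = (2) + (-4) + (12) + (12) + (-14) = 8
Area = |Σ|/2 = 4.
Net area = 804 − 4 = 800.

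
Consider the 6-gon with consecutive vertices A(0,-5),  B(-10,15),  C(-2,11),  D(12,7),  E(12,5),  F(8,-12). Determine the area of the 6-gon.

Apply the shoelace (surveyor's) formula: 2A = Σ (x_i·y_{i+1} − x_{i+1}·y_i), indices taken mod 6.
Σ = (-50) + (-80) + (-146) + (-24) + (-184) + (-40) = -524
Area = |Σ|/2 = 262.

262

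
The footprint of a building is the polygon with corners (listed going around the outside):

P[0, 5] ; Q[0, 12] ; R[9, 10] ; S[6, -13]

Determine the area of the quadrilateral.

127.5

P→Q: (0)(12) − (0)(5) = 0
Q→R: (0)(10) − (9)(12) = -108
R→S: (9)(-13) − (6)(10) = -177
S→P: (6)(5) − (0)(-13) = 30
Σ = -255
Area = |Σ|/2 = 127.5.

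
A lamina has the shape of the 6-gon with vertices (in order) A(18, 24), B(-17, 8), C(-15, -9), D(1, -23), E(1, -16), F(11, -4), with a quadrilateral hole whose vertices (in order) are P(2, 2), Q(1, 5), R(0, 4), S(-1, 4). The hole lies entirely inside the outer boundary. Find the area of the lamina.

Outer boundary:
Apply the surveyor's formula: 2A = Σ (x_i·y_{i+1} − x_{i+1}·y_i), indices taken mod 6.
Σ = (552) + (273) + (354) + (7) + (172) + (336) = 1694
Area = |Σ|/2 = 847.
Hole:
Σ = (8) + (4) + (4) + (-10) = 6
Area = |Σ|/2 = 3.
Net area = 847 − 3 = 844.

844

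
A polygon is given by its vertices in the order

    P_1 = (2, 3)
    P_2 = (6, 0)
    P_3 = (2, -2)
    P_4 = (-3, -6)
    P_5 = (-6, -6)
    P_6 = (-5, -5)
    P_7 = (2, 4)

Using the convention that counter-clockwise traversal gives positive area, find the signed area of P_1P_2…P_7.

Σ = (-18) + (-12) + (-18) + (-18) + (0) + (-10) + (-2) = -78
Signed area = Σ/2 = -39 (negative ⇒ clockwise traversal).

-39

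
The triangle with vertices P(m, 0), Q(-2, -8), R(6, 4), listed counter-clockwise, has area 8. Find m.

The doubled signed area Σ (x_i y_{i+1} − x_{i+1} y_i) is linear in m.
With m=0 it equals 40; the coefficient of m is -12 (from the two edges through P).
So -12·m + 40 = 2·8 = 16 ⇒ m = 2.

2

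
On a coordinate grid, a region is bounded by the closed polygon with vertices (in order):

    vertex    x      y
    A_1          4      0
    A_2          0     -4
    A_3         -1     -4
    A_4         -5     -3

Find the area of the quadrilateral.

12.5

Apply the shoelace (surveyor's) formula: 2A = Σ (x_i·y_{i+1} − x_{i+1}·y_i), indices taken mod 4.
Σ = (-16) + (-4) + (-17) + (12) = -25
Area = |Σ|/2 = 12.5.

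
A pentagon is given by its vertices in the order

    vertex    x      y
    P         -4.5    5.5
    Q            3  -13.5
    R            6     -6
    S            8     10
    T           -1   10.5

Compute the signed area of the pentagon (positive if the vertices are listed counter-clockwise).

175.5

Apply the shoelace (surveyor's) formula: 2A = Σ (x_i·y_{i+1} − x_{i+1}·y_i), indices taken mod 5.
P→Q: (-4.5)(-13.5) − (3)(5.5) = 44.25
Q→R: (3)(-6) − (6)(-13.5) = 63
R→S: (6)(10) − (8)(-6) = 108
S→T: (8)(10.5) − (-1)(10) = 94
T→P: (-1)(5.5) − (-4.5)(10.5) = 41.75
Σ = 351
Signed area = Σ/2 = 175.5 (positive ⇒ counter-clockwise traversal).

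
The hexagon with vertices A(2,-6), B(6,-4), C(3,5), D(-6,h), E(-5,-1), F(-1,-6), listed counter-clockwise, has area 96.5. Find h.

The doubled signed area Σ (x_i y_{i+1} − x_{i+1} y_i) is linear in h.
With h=0 it equals 153; the coefficient of h is 8 (from the two edges through D).
So 8·h + 153 = 2·96.5 = 193 ⇒ h = 5.

5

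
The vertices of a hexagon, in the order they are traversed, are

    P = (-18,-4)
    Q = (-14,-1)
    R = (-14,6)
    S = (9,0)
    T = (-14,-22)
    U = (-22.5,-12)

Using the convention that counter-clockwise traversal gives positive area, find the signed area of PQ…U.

Apply the shoelace formula: 2A = Σ (x_i·y_{i+1} − x_{i+1}·y_i), indices taken mod 6.
Cross-terms: -38, -98, -54, -198, -327, -126  ⇒  Σ = -841
Signed area = Σ/2 = -420.5 (negative ⇒ clockwise traversal).

-420.5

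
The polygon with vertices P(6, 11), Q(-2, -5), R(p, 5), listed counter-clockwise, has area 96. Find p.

15

The doubled signed area Σ (x_i y_{i+1} − x_{i+1} y_i) is linear in p.
With p=0 it equals -48; the coefficient of p is 16 (from the two edges through R).
So 16·p + -48 = 2·96 = 192 ⇒ p = 15.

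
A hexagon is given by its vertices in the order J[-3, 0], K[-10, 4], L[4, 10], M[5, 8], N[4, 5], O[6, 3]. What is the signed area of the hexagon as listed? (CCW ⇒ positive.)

J→K: (-3)(4) − (-10)(0) = -12
K→L: (-10)(10) − (4)(4) = -116
L→M: (4)(8) − (5)(10) = -18
M→N: (5)(5) − (4)(8) = -7
N→O: (4)(3) − (6)(5) = -18
O→J: (6)(0) − (-3)(3) = 9
Σ = -162
Signed area = Σ/2 = -81 (negative ⇒ clockwise traversal).

-81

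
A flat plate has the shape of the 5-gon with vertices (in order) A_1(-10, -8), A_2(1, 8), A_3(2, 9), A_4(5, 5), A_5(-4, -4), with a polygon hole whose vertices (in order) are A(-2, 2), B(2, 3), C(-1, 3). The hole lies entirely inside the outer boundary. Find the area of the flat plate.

Outer boundary:
A_1→A_2: (-10)(8) − (1)(-8) = -72
A_2→A_3: (1)(9) − (2)(8) = -7
A_3→A_4: (2)(5) − (5)(9) = -35
A_4→A_5: (5)(-4) − (-4)(5) = 0
A_5→A_1: (-4)(-8) − (-10)(-4) = -8
Σ = -122
Area = |Σ|/2 = 61.
Hole:
Σ = (-10) + (9) + (4) = 3
Area = |Σ|/2 = 1.5.
Net area = 61 − 1.5 = 59.5.

59.5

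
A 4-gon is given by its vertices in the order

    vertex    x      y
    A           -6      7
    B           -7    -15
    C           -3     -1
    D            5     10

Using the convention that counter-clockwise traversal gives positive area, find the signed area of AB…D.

85.5

Apply the surveyor's formula: 2A = Σ (x_i·y_{i+1} − x_{i+1}·y_i), indices taken mod 4.
Σ = (139) + (-38) + (-25) + (95) = 171
Signed area = Σ/2 = 85.5 (positive ⇒ counter-clockwise traversal).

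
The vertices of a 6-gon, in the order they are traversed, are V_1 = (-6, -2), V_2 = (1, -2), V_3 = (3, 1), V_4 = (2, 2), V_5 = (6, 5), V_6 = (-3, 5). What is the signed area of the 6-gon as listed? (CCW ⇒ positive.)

52

Apply the shoelace (surveyor's) formula: 2A = Σ (x_i·y_{i+1} − x_{i+1}·y_i), indices taken mod 6.
Cross-terms: 14, 7, 4, -2, 45, 36  ⇒  Σ = 104
Signed area = Σ/2 = 52 (positive ⇒ counter-clockwise traversal).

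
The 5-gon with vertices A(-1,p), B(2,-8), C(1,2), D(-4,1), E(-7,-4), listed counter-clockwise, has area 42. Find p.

The doubled signed area Σ (x_i y_{i+1} − x_{i+1} y_i) is linear in p.
With p=0 it equals 48; the coefficient of p is -9 (from the two edges through A).
So -9·p + 48 = 2·42 = 84 ⇒ p = -4.

-4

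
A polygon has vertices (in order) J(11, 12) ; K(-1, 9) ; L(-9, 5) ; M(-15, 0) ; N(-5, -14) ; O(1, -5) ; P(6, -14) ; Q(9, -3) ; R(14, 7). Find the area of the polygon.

415.5

Apply the shoelace (surveyor's) formula: 2A = Σ (x_i·y_{i+1} − x_{i+1}·y_i), indices taken mod 9.
Σ = (111) + (76) + (75) + (210) + (39) + (16) + (108) + (105) + (91) = 831
Area = |Σ|/2 = 415.5.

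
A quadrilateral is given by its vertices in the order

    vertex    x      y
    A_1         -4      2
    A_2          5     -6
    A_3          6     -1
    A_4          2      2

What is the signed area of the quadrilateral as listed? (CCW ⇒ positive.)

35.5

Σ = (14) + (31) + (14) + (12) = 71
Signed area = Σ/2 = 35.5 (positive ⇒ counter-clockwise traversal).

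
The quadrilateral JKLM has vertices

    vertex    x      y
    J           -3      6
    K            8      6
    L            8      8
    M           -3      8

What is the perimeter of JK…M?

26

|JK| = √((11)² + (0)²) = √121 = 11
|KL| = √((0)² + (2)²) = √4 = 2
|LM| = √((-11)² + (0)²) = √121 = 11
|MJ| = √((0)² + (-2)²) = √4 = 2
Perimeter = 11 + 2 + 11 + 2 = 26.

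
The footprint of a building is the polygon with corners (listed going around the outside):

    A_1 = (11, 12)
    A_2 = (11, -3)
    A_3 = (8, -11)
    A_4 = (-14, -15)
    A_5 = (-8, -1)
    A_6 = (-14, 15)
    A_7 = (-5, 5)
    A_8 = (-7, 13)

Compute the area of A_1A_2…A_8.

514

Apply the surveyor's formula: 2A = Σ (x_i·y_{i+1} − x_{i+1}·y_i), indices taken mod 8.
A_1→A_2: (11)(-3) − (11)(12) = -165
A_2→A_3: (11)(-11) − (8)(-3) = -97
A_3→A_4: (8)(-15) − (-14)(-11) = -274
A_4→A_5: (-14)(-1) − (-8)(-15) = -106
A_5→A_6: (-8)(15) − (-14)(-1) = -134
A_6→A_7: (-14)(5) − (-5)(15) = 5
A_7→A_8: (-5)(13) − (-7)(5) = -30
A_8→A_1: (-7)(12) − (11)(13) = -227
Σ = -1028
Area = |Σ|/2 = 514.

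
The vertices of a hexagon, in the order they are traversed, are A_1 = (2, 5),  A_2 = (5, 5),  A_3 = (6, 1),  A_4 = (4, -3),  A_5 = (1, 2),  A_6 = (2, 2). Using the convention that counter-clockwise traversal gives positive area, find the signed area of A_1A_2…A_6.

-23.5

Σ = (-15) + (-25) + (-22) + (11) + (-2) + (6) = -47
Signed area = Σ/2 = -23.5 (negative ⇒ clockwise traversal).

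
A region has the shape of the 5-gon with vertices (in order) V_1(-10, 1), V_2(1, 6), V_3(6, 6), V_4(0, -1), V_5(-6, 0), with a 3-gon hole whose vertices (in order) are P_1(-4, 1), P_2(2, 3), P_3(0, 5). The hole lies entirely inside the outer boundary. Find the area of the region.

Outer boundary:
Σ = (-61) + (-30) + (-6) + (-6) + (-6) = -109
Area = |Σ|/2 = 54.5.
Hole:
Apply the shoelace (surveyor's) formula: 2A = Σ (x_i·y_{i+1} − x_{i+1}·y_i), indices taken mod 3.
Cross-terms: -14, 10, 20  ⇒  Σ = 16
Area = |Σ|/2 = 8.
Net area = 54.5 − 8 = 46.5.

46.5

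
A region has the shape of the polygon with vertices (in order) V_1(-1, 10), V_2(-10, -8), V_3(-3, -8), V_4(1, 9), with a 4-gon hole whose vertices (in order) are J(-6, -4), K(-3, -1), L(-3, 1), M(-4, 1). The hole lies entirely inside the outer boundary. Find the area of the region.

76.5

Outer boundary:
Σ = (108) + (56) + (-19) + (19) = 164
Area = |Σ|/2 = 82.
Hole:
Apply Gauss's area formula: 2A = Σ (x_i·y_{i+1} − x_{i+1}·y_i), indices taken mod 4.
Σ = (-6) + (-6) + (1) + (22) = 11
Area = |Σ|/2 = 5.5.
Net area = 82 − 5.5 = 76.5.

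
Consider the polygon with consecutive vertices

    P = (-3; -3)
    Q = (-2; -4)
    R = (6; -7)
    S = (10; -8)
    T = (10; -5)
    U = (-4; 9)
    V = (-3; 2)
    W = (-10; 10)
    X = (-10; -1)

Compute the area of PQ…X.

Σ = (6) + (38) + (22) + (30) + (70) + (19) + (-10) + (110) + (27) = 312
Area = |Σ|/2 = 156.

156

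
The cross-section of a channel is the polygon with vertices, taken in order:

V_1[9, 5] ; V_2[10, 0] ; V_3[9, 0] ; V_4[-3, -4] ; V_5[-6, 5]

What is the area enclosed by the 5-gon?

100

Σ = (-50) + (0) + (-36) + (-39) + (-75) = -200
Area = |Σ|/2 = 100.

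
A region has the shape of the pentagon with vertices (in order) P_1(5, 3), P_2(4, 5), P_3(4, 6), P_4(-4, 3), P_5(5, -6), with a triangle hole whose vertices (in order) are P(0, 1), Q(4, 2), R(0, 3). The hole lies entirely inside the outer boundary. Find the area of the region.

Outer boundary:
Apply the shoelace (surveyor's) formula: 2A = Σ (x_i·y_{i+1} − x_{i+1}·y_i), indices taken mod 5.
Cross-terms: 13, 4, 36, 9, 45  ⇒  Σ = 107
Area = |Σ|/2 = 53.5.
Hole:
Apply the shoelace formula: 2A = Σ (x_i·y_{i+1} − x_{i+1}·y_i), indices taken mod 3.
Cross-terms: -4, 12, 0  ⇒  Σ = 8
Area = |Σ|/2 = 4.
Net area = 53.5 − 4 = 49.5.

49.5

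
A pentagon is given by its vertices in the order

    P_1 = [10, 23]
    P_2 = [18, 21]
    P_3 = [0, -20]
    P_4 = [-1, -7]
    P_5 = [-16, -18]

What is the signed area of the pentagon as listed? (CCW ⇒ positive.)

-433

P_1→P_2: (10)(21) − (18)(23) = -204
P_2→P_3: (18)(-20) − (0)(21) = -360
P_3→P_4: (0)(-7) − (-1)(-20) = -20
P_4→P_5: (-1)(-18) − (-16)(-7) = -94
P_5→P_1: (-16)(23) − (10)(-18) = -188
Σ = -866
Signed area = Σ/2 = -433 (negative ⇒ clockwise traversal).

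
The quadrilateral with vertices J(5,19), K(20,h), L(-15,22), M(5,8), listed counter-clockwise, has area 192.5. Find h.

25

The doubled signed area Σ (x_i y_{i+1} − x_{i+1} y_i) is linear in h.
With h=0 it equals -115; the coefficient of h is 20 (from the two edges through K).
So 20·h + -115 = 2·192.5 = 385 ⇒ h = 25.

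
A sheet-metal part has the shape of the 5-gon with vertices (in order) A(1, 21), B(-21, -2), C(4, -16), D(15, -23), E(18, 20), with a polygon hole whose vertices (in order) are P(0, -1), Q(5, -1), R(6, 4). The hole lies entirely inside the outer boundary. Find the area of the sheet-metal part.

989

Outer boundary:
Cross-terms: 439, 344, 148, 714, 358  ⇒  Σ = 2003
Area = |Σ|/2 = 1001.5.
Hole:
Σ = (5) + (26) + (-6) = 25
Area = |Σ|/2 = 12.5.
Net area = 1001.5 − 12.5 = 989.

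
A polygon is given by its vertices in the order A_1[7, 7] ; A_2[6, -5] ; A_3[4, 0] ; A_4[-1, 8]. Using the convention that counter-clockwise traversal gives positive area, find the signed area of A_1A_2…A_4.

Apply the shoelace formula: 2A = Σ (x_i·y_{i+1} − x_{i+1}·y_i), indices taken mod 4.
Σ = (-77) + (20) + (32) + (-63) = -88
Signed area = Σ/2 = -44 (negative ⇒ clockwise traversal).

-44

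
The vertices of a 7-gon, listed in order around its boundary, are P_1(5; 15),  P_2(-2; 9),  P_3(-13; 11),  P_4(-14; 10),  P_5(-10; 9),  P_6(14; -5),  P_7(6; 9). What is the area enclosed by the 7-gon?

Cross-terms: 75, 95, 24, -26, -76, 156, 45  ⇒  Σ = 293
Area = |Σ|/2 = 146.5.

146.5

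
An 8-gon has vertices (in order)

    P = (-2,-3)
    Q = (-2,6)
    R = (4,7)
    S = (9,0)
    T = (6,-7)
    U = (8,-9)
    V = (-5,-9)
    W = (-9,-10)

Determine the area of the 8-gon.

160.5

Apply the surveyor's formula: 2A = Σ (x_i·y_{i+1} − x_{i+1}·y_i), indices taken mod 8.
Σ = (-18) + (-38) + (-63) + (-63) + (2) + (-117) + (-31) + (7) = -321
Area = |Σ|/2 = 160.5.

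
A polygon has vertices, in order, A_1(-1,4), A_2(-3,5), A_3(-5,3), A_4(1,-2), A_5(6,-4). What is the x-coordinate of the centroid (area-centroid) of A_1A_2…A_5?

-14/87

Apply Gauss's area formula. First the cross-terms c_i = x_i·y_{i+1} − x_{i+1}·y_i:
  7, 16, 7, 8, 20  ⇒  2A = 58, A = 29.
Then Σ (x_i + x_{i+1})·c_i = -28, so x̄ = -28 / (6·29) = -14/87.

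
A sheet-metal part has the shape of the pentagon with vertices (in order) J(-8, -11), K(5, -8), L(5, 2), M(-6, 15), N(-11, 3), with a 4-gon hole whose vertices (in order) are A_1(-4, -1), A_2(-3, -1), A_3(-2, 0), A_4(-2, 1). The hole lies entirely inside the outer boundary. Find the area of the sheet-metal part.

Outer boundary:
Apply the shoelace (surveyor's) formula: 2A = Σ (x_i·y_{i+1} − x_{i+1}·y_i), indices taken mod 5.
Cross-terms: 119, 50, 87, 147, 145  ⇒  Σ = 548
Area = |Σ|/2 = 274.
Hole:
Apply the surveyor's formula: 2A = Σ (x_i·y_{i+1} − x_{i+1}·y_i), indices taken mod 4.
A_1→A_2: (-4)(-1) − (-3)(-1) = 1
A_2→A_3: (-3)(0) − (-2)(-1) = -2
A_3→A_4: (-2)(1) − (-2)(0) = -2
A_4→A_1: (-2)(-1) − (-4)(1) = 6
Σ = 3
Area = |Σ|/2 = 1.5.
Net area = 274 − 1.5 = 272.5.

272.5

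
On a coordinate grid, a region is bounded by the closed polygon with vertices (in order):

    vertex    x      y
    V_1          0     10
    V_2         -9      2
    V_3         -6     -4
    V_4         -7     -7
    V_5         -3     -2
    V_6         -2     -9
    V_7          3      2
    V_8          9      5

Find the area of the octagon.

Apply the shoelace (surveyor's) formula: 2A = Σ (x_i·y_{i+1} − x_{i+1}·y_i), indices taken mod 8.
Σ = (90) + (48) + (14) + (-7) + (23) + (23) + (-3) + (90) = 278
Area = |Σ|/2 = 139.

139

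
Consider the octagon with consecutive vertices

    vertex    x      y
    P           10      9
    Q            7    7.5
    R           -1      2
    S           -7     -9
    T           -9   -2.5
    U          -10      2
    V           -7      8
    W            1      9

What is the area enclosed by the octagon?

Σ = (12) + (21.5) + (23) + (-63.5) + (-43) + (-66) + (-71) + (-81) = -268
Area = |Σ|/2 = 134.

134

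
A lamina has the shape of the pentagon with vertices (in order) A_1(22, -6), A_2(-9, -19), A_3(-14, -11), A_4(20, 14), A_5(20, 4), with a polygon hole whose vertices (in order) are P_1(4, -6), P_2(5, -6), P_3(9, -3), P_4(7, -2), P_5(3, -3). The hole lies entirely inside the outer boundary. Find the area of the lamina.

Outer boundary:
Σ = (-472) + (-167) + (24) + (-200) + (-208) = -1023
Area = |Σ|/2 = 511.5.
Hole:
Cross-terms: 6, 39, 3, -15, -6  ⇒  Σ = 27
Area = |Σ|/2 = 13.5.
Net area = 511.5 − 13.5 = 498.

498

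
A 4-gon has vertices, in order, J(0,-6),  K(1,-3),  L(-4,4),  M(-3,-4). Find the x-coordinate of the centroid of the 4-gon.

Apply the shoelace (surveyor's) formula. First the cross-terms c_i = x_i·y_{i+1} − x_{i+1}·y_i:
  6, -8, 28, 18  ⇒  2A = 44, A = 22.
Then Σ (x_i + x_{i+1})·c_i = -220, so x̄ = -220 / (6·22) = -5/3.

-5/3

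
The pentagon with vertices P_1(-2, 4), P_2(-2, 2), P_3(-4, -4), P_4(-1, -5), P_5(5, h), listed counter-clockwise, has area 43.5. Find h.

6

Write out the shoelace sum; only the two edges meeting at P_5 involve h:
2·Area = [((-1)·h − 5·(-5)) + (5·4 − (-2)·h)] + 36
       = 1·h + 81 = 87
⇒ h = 6.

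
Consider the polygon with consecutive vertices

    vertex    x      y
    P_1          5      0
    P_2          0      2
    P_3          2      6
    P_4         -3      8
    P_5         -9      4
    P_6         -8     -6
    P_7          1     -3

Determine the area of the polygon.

115.5

Apply Gauss's area formula: 2A = Σ (x_i·y_{i+1} − x_{i+1}·y_i), indices taken mod 7.
Σ = (10) + (-4) + (34) + (60) + (86) + (30) + (15) = 231
Area = |Σ|/2 = 115.5.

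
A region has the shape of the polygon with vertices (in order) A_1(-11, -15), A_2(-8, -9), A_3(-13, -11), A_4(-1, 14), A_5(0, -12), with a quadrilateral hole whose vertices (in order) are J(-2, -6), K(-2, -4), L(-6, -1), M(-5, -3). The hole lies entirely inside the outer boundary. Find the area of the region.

Outer boundary:
Σ = (-21) + (-29) + (-193) + (12) + (-132) = -363
Area = |Σ|/2 = 181.5.
Hole:
Σ = (-4) + (-22) + (13) + (24) = 11
Area = |Σ|/2 = 5.5.
Net area = 181.5 − 5.5 = 176.

176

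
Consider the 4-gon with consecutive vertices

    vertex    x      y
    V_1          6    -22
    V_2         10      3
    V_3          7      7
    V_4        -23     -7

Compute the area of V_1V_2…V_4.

473.5

Σ = (238) + (49) + (112) + (548) = 947
Area = |Σ|/2 = 473.5.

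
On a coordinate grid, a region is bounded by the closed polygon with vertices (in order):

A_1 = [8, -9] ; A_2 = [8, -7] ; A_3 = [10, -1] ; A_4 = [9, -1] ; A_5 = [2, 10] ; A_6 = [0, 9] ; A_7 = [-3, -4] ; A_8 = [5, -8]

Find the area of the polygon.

138.5

Apply the surveyor's formula: 2A = Σ (x_i·y_{i+1} − x_{i+1}·y_i), indices taken mod 8.
Σ = (16) + (62) + (-1) + (92) + (18) + (27) + (44) + (19) = 277
Area = |Σ|/2 = 138.5.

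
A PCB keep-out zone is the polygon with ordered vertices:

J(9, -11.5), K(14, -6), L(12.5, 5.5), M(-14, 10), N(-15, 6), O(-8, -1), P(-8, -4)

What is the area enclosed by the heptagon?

371

Apply the shoelace formula: 2A = Σ (x_i·y_{i+1} − x_{i+1}·y_i), indices taken mod 7.
Σ = (107) + (152) + (202) + (66) + (63) + (24) + (128) = 742
Area = |Σ|/2 = 371.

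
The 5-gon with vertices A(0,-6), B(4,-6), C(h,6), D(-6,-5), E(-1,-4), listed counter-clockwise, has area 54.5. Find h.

Write out the shoelace sum; only the two edges meeting at C involve h:
2·Area = [(4·6 − h·(-6)) + (h·(-5) − (-6)·6)] + 49
       = 1·h + 109 = 109
⇒ h = 0.

0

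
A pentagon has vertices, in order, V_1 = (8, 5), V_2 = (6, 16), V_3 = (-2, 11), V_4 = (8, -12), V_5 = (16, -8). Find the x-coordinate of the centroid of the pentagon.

Apply the shoelace formula. First the cross-terms c_i = x_i·y_{i+1} − x_{i+1}·y_i:
  98, 98, -64, 128, 144  ⇒  2A = 404, A = 202.
Then Σ (x_i + x_{i+1})·c_i = 7908, so x̄ = 7908 / (6·202) = 659/101.

659/101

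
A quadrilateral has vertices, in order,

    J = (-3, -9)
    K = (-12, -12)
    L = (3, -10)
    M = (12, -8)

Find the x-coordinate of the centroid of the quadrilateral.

-0.5

Apply the shoelace formula. First the cross-terms c_i = x_i·y_{i+1} − x_{i+1}·y_i:
  -72, 156, 96, -132  ⇒  2A = 48, A = 24.
Then Σ (x_i + x_{i+1})·c_i = -72, so x̄ = -72 / (6·24) = -0.5.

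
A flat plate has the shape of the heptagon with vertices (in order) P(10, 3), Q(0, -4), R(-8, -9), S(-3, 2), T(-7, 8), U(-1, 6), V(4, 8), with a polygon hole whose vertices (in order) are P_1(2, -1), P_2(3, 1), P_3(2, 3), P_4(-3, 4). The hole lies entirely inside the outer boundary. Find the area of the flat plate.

Outer boundary:
Apply the shoelace formula: 2A = Σ (x_i·y_{i+1} − x_{i+1}·y_i), indices taken mod 7.
Σ = (-40) + (-32) + (-43) + (-10) + (-34) + (-32) + (-68) = -259
Area = |Σ|/2 = 129.5.
Hole:
Apply the surveyor's formula: 2A = Σ (x_i·y_{i+1} − x_{i+1}·y_i), indices taken mod 4.
Cross-terms: 5, 7, 17, -5  ⇒  Σ = 24
Area = |Σ|/2 = 12.
Net area = 129.5 − 12 = 117.5.

117.5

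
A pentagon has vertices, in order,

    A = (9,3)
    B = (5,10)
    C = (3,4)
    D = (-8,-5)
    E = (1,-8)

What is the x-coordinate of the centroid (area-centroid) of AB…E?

192/113

Apply the shoelace (surveyor's) formula. First the cross-terms c_i = x_i·y_{i+1} − x_{i+1}·y_i:
  75, -10, 17, 69, 75  ⇒  2A = 226, A = 113.
Then Σ (x_i + x_{i+1})·c_i = 1152, so x̄ = 1152 / (6·113) = 192/113.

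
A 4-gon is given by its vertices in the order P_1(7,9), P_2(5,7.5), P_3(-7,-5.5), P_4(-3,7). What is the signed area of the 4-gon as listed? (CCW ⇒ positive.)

-54.5

Cross-terms: 7.5, 25, -65.5, -76  ⇒  Σ = -109
Signed area = Σ/2 = -54.5 (negative ⇒ clockwise traversal).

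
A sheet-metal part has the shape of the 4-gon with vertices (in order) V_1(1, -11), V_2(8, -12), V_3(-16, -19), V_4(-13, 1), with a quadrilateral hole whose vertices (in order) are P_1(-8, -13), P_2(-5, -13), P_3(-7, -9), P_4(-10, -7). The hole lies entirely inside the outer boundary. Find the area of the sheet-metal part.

Outer boundary:
Σ = (76) + (-344) + (-263) + (142) = -389
Area = |Σ|/2 = 194.5.
Hole:
Σ = (39) + (-46) + (-41) + (74) = 26
Area = |Σ|/2 = 13.
Net area = 194.5 − 13 = 181.5.

181.5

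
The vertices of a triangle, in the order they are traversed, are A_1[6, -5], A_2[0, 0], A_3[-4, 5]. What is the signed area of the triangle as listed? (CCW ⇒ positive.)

-5

Apply the shoelace formula: 2A = Σ (x_i·y_{i+1} − x_{i+1}·y_i), indices taken mod 3.
Σ = (0) + (0) + (-10) = -10
Signed area = Σ/2 = -5 (negative ⇒ clockwise traversal).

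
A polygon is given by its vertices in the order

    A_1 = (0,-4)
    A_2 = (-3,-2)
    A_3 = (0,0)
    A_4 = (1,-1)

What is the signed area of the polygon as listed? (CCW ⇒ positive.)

Apply Gauss's area formula: 2A = Σ (x_i·y_{i+1} − x_{i+1}·y_i), indices taken mod 4.
A_1→A_2: (0)(-2) − (-3)(-4) = -12
A_2→A_3: (-3)(0) − (0)(-2) = 0
A_3→A_4: (0)(-1) − (1)(0) = 0
A_4→A_1: (1)(-4) − (0)(-1) = -4
Σ = -16
Signed area = Σ/2 = -8 (negative ⇒ clockwise traversal).

-8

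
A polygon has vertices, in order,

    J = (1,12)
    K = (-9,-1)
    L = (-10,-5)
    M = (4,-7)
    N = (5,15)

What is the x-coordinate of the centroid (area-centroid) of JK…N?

-26/31

Apply the shoelace (surveyor's) formula. First the cross-terms c_i = x_i·y_{i+1} − x_{i+1}·y_i:
  107, 35, 90, 95, 45  ⇒  2A = 372, A = 186.
Then Σ (x_i + x_{i+1})·c_i = -936, so x̄ = -936 / (6·186) = -26/31.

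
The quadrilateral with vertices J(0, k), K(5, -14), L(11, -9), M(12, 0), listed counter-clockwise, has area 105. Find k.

Write out the shoelace sum; only the two edges meeting at J involve k:
2·Area = [(12·k − 0·0) + (0·(-14) − 5·k)] + 217
       = 7·k + 217 = 210
⇒ k = -1.

-1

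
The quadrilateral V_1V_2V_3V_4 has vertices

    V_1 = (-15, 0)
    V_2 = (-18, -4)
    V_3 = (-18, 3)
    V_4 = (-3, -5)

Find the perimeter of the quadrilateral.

42

|V_1V_2| = √((-3)² + (-4)²) = √25 = 5
|V_2V_3| = √((0)² + (7)²) = √49 = 7
|V_3V_4| = √((15)² + (-8)²) = √289 = 17
|V_4V_1| = √((-12)² + (5)²) = √169 = 13
Perimeter = 5 + 7 + 17 + 13 = 42.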